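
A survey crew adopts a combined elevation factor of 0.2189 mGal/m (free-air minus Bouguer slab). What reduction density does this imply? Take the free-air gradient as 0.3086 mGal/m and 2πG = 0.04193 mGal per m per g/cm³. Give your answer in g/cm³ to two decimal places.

2.14

0.2189 = 0.3086 − 0.04193 × ρ
ρ = (0.3086 − 0.2189) / 0.04193 = 2.14 g/cm³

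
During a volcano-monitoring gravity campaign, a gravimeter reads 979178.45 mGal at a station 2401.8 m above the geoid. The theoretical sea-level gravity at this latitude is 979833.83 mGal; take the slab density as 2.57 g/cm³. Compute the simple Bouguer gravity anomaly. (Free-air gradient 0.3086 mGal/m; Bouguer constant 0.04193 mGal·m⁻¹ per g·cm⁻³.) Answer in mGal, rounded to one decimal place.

Free-air correction = 0.3086 × 2401.8 = 741.20 mGal
Free-air anomaly = 979178.45 − 979833.83 + (741.20) = 85.82 mGal
Bouguer slab correction = 0.04193 × 2.57 × 2401.8 = 258.82 mGal
Simple Bouguer anomaly = 85.82 − (258.82) = -173.00 mGal

-173.0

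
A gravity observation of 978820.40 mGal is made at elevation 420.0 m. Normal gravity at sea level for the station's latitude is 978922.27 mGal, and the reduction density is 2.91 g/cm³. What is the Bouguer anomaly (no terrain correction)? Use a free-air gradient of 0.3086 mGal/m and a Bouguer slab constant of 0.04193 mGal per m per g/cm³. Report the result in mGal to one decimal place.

Free-air correction = 0.3086 × 420.0 = 129.61 mGal
Free-air anomaly = 978820.40 − 978922.27 + (129.61) = 27.74 mGal
Bouguer slab correction = 0.04193 × 2.91 × 420.0 = 51.25 mGal
Simple Bouguer anomaly = 27.74 − (51.25) = -23.51 mGal

-23.5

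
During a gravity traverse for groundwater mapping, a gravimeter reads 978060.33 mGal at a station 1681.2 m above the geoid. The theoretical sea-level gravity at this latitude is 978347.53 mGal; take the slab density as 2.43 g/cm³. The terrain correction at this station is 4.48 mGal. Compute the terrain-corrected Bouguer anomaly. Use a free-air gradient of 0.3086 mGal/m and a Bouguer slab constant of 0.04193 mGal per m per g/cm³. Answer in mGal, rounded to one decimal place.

64.8

Free-air correction = 0.3086 × 1681.2 = 518.82 mGal
Free-air anomaly = 978060.33 − 978347.53 + (518.82) = 231.62 mGal
Bouguer slab correction = 0.04193 × 2.43 × 1681.2 = 171.30 mGal
Simple Bouguer anomaly = 231.62 − (171.30) = 60.32 mGal
Complete Bouguer anomaly = 60.32 + 4.48 = 64.80 mGal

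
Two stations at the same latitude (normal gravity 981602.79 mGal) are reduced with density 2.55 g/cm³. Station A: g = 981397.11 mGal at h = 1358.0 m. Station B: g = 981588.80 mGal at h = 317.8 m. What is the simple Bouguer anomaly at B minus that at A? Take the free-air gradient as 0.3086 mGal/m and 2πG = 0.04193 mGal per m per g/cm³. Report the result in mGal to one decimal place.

-18.1

Δg_SB(A) = 981397.11 − 981602.79 + 0.3086×1358.0 − 0.04193×2.55×1358.0 = 68.20 mGal
Δg_SB(B) = 981588.80 − 981602.79 + 0.3086×317.8 − 0.04193×2.55×317.8 = 50.10 mGal
Difference = 50.10 − (68.20) = -18.10 mGal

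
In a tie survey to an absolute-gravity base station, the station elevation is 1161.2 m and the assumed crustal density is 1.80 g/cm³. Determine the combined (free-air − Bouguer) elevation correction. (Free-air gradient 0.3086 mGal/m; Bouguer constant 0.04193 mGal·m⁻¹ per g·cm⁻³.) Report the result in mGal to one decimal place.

Combined gradient = 0.3086 − 0.04193 × 1.80 = 0.2331260 mGal/m
Combined elevation correction = 0.2331260 × 1161.2 = 270.7 mGal

270.7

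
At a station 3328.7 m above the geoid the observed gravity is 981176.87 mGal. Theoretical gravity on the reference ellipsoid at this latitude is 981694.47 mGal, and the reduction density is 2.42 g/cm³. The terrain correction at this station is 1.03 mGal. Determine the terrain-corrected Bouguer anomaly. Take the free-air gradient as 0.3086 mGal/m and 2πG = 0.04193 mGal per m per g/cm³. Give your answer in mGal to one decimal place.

Free-air correction = 0.3086 × 3328.7 = 1027.24 mGal
Free-air anomaly = 981176.87 − 981694.47 + (1027.24) = 509.64 mGal
Bouguer slab correction = 0.04193 × 2.42 × 3328.7 = 337.77 mGal
Simple Bouguer anomaly = 509.64 − (337.77) = 171.87 mGal
Complete Bouguer anomaly = 171.87 + 1.03 = 172.90 mGal

172.9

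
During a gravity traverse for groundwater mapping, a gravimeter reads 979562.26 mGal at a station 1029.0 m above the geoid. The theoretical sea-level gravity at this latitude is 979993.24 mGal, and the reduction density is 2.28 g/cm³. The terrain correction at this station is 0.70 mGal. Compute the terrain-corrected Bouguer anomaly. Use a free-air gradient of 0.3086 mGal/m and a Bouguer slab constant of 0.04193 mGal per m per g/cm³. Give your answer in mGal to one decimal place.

-211.1

Free-air correction = 0.3086 × 1029.0 = 317.55 mGal
Free-air anomaly = 979562.26 − 979993.24 + (317.55) = -113.43 mGal
Bouguer slab correction = 0.04193 × 2.28 × 1029.0 = 98.37 mGal
Simple Bouguer anomaly = -113.43 − (98.37) = -211.80 mGal
Complete Bouguer anomaly = -211.80 + 0.70 = -211.10 mGal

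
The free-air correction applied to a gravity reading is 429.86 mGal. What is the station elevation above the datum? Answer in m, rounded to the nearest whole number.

1393

h = 429.86 / 0.3086 = 1392.94 m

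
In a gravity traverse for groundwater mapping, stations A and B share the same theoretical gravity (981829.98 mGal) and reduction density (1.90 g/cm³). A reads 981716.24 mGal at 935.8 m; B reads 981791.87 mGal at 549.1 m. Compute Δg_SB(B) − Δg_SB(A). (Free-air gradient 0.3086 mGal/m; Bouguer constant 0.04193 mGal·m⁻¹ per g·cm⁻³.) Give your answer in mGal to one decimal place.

-12.9

Δg_SB(A) = 981716.24 − 981829.98 + 0.3086×935.8 − 0.04193×1.90×935.8 = 100.50 mGal
Δg_SB(B) = 981791.87 − 981829.98 + 0.3086×549.1 − 0.04193×1.90×549.1 = 87.60 mGal
Difference = 87.60 − (100.50) = -12.90 mGal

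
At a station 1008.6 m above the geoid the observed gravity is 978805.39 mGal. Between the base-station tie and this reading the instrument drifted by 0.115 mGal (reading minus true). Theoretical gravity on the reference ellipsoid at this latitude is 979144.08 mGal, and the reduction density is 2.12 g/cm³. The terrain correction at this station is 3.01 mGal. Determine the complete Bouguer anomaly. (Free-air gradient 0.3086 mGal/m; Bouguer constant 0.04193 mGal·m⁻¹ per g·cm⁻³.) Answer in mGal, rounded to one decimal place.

-114.2

Drift-corrected reading = 978805.39 − (0.115) = 978805.275 mGal
Free-air correction = 0.3086 × 1008.6 = 311.25 mGal
Free-air anomaly = 978805.275 − 979144.08 + (311.25) = -27.555 mGal
Bouguer slab correction = 0.04193 × 2.12 × 1008.6 = 89.66 mGal
Simple Bouguer anomaly = -27.555 − (89.66) = -117.215 mGal
Complete Bouguer anomaly = -117.215 + 3.01 = -114.205 mGal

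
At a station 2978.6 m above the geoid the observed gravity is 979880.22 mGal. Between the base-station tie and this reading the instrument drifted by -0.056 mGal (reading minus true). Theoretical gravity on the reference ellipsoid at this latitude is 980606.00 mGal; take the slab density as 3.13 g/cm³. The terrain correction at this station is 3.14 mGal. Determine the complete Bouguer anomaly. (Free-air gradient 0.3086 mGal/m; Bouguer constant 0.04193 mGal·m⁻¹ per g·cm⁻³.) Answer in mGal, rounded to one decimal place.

Drift-corrected reading = 979880.22 − (-0.056) = 979880.276 mGal
Free-air correction = 0.3086 × 2978.6 = 919.20 mGal
Free-air anomaly = 979880.276 − 980606.00 + (919.20) = 193.476 mGal
Bouguer slab correction = 0.04193 × 3.13 × 2978.6 = 390.91 mGal
Simple Bouguer anomaly = 193.476 − (390.91) = -197.434 mGal
Complete Bouguer anomaly = -197.434 + 3.14 = -194.294 mGal

-194.3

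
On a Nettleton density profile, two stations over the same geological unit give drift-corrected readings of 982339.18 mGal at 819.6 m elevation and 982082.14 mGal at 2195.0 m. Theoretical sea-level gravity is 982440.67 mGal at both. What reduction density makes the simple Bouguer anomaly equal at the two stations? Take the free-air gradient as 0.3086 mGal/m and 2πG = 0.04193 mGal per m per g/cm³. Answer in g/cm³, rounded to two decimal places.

Δg_obs = 982082.14 − 982339.18 = -257.04 mGal over Δh = 2195.0 − 819.6 = 1375.4 m
Equal Bouguer anomalies ⇒ Δg_obs + (0.3086 − 0.04193ρ)·Δh = 0
0.3086 − 0.04193ρ = −Δg_obs/Δh = 0.18688
ρ = (0.3086 − 0.18688) / 0.04193 = 2.90 g/cm³

2.90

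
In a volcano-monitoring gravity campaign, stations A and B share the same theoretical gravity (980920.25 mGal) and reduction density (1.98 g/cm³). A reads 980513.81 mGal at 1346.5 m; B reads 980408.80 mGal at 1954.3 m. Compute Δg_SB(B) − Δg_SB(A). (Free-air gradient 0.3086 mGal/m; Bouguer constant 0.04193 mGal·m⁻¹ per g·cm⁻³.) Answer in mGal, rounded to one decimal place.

Δg_SB(A) = 980513.81 − 980920.25 + 0.3086×1346.5 − 0.04193×1.98×1346.5 = -102.70 mGal
Δg_SB(B) = 980408.80 − 980920.25 + 0.3086×1954.3 − 0.04193×1.98×1954.3 = -70.60 mGal
Difference = -70.60 − (-102.70) = 32.10 mGal

32.1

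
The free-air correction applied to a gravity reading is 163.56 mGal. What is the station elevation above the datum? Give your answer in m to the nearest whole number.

530

h = 163.56 / 0.3086 = 530.01 m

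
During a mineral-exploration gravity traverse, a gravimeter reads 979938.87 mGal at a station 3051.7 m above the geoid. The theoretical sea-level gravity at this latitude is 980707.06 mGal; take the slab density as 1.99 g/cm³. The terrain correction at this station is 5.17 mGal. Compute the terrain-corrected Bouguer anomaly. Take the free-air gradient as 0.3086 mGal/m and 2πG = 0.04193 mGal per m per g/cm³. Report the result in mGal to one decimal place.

-75.9

Free-air correction = 0.3086 × 3051.7 = 941.75 mGal
Free-air anomaly = 979938.87 − 980707.06 + (941.75) = 173.56 mGal
Bouguer slab correction = 0.04193 × 1.99 × 3051.7 = 254.64 mGal
Simple Bouguer anomaly = 173.56 − (254.64) = -81.08 mGal
Complete Bouguer anomaly = -81.08 + 5.17 = -75.91 mGal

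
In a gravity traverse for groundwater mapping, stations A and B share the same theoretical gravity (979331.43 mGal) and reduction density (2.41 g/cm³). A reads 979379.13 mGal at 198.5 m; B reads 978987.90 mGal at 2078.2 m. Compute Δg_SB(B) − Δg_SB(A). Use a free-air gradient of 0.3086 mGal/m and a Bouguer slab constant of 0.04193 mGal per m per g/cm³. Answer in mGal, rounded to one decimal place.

Δg_SB(A) = 979379.13 − 979331.43 + 0.3086×198.5 − 0.04193×2.41×198.5 = 88.90 mGal
Δg_SB(B) = 978987.90 − 979331.43 + 0.3086×2078.2 − 0.04193×2.41×2078.2 = 87.80 mGal
Difference = 87.80 − (88.90) = -1.10 mGal

-1.1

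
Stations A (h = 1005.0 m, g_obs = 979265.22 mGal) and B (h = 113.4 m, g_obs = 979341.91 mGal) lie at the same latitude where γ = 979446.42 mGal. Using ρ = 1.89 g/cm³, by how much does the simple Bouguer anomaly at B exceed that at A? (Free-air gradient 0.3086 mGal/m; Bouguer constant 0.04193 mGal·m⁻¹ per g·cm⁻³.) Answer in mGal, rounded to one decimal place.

-127.8

Δg_SB(A) = 979265.22 − 979446.42 + 0.3086×1005.0 − 0.04193×1.89×1005.0 = 49.30 mGal
Δg_SB(B) = 979341.91 − 979446.42 + 0.3086×113.4 − 0.04193×1.89×113.4 = -78.50 mGal
Difference = -78.50 − (49.30) = -127.80 mGal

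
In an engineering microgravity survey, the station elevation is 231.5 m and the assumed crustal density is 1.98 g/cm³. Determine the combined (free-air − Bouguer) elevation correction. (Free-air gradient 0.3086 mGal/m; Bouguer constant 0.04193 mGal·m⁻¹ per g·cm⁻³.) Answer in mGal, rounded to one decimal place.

Combined gradient = 0.3086 − 0.04193 × 1.98 = 0.2255786 mGal/m
Combined elevation correction = 0.2255786 × 231.5 = 52.2 mGal

52.2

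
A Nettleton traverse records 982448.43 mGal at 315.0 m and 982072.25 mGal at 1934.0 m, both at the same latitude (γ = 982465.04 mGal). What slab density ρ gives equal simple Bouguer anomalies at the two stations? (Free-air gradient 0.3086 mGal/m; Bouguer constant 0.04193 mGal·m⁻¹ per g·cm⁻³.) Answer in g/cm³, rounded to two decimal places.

1.82

Δg_obs = 982072.25 − 982448.43 = -376.18 mGal over Δh = 1934.0 − 315.0 = 1619.0 m
Equal Bouguer anomalies ⇒ Δg_obs + (0.3086 − 0.04193ρ)·Δh = 0
0.3086 − 0.04193ρ = −Δg_obs/Δh = 0.23235
ρ = (0.3086 − 0.23235) / 0.04193 = 1.82 g/cm³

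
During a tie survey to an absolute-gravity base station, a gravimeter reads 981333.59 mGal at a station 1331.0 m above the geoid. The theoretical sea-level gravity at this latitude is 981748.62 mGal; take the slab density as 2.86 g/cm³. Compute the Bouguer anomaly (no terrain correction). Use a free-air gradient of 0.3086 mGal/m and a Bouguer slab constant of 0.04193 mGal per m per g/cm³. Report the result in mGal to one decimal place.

Free-air correction = 0.3086 × 1331.0 = 410.75 mGal
Free-air anomaly = 981333.59 − 981748.62 + (410.75) = -4.28 mGal
Bouguer slab correction = 0.04193 × 2.86 × 1331.0 = 159.61 mGal
Simple Bouguer anomaly = -4.28 − (159.61) = -163.89 mGal

-163.9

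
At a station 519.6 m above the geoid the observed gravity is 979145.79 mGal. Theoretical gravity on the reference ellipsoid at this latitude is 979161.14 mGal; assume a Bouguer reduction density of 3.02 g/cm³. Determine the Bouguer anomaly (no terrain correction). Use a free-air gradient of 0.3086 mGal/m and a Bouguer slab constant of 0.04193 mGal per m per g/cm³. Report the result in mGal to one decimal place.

79.2

Free-air correction = 0.3086 × 519.6 = 160.35 mGal
Free-air anomaly = 979145.79 − 979161.14 + (160.35) = 145.00 mGal
Bouguer slab correction = 0.04193 × 3.02 × 519.6 = 65.80 mGal
Simple Bouguer anomaly = 145.00 − (65.80) = 79.20 mGal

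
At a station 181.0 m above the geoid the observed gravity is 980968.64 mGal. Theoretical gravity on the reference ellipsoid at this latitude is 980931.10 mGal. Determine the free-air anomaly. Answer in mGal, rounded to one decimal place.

93.4

Free-air correction = 0.3086 × 181.0 = 55.86 mGal
Free-air anomaly = 980968.64 − 980931.10 + (55.86) = 93.40 mGal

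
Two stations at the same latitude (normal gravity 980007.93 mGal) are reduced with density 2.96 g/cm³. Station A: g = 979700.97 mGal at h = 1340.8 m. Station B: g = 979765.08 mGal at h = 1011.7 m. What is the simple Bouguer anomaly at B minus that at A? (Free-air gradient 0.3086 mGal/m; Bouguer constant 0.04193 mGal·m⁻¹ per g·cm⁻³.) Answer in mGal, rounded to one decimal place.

Δg_SB(A) = 979700.97 − 980007.93 + 0.3086×1340.8 − 0.04193×2.96×1340.8 = -59.60 mGal
Δg_SB(B) = 979765.08 − 980007.93 + 0.3086×1011.7 − 0.04193×2.96×1011.7 = -56.20 mGal
Difference = -56.20 − (-59.60) = 3.40 mGal

3.4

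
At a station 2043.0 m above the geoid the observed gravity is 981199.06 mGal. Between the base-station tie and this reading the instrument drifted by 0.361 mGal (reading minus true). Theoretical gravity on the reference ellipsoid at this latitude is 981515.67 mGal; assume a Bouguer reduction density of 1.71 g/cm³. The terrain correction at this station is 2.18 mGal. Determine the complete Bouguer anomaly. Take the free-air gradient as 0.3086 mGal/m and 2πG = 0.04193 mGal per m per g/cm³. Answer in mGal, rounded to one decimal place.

169.2

Drift-corrected reading = 981199.06 − (0.361) = 981198.699 mGal
Free-air correction = 0.3086 × 2043.0 = 630.47 mGal
Free-air anomaly = 981198.699 − 981515.67 + (630.47) = 313.499 mGal
Bouguer slab correction = 0.04193 × 1.71 × 2043.0 = 146.48 mGal
Simple Bouguer anomaly = 313.499 − (146.48) = 167.019 mGal
Complete Bouguer anomaly = 167.019 + 2.18 = 169.199 mGal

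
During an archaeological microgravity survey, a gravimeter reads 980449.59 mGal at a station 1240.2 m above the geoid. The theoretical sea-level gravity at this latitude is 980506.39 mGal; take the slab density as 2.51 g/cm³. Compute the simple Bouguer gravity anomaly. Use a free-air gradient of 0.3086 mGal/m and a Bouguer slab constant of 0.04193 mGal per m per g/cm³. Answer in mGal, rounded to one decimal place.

Free-air correction = 0.3086 × 1240.2 = 382.73 mGal
Free-air anomaly = 980449.59 − 980506.39 + (382.73) = 325.93 mGal
Bouguer slab correction = 0.04193 × 2.51 × 1240.2 = 130.52 mGal
Simple Bouguer anomaly = 325.93 − (130.52) = 195.41 mGal

195.4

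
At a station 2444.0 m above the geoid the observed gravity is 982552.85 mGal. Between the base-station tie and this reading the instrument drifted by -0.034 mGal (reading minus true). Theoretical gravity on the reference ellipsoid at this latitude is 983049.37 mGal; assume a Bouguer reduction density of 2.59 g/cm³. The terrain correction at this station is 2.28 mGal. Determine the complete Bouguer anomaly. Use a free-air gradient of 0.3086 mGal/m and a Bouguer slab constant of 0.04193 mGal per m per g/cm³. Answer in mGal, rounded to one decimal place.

Drift-corrected reading = 982552.85 − (-0.034) = 982552.884 mGal
Free-air correction = 0.3086 × 2444.0 = 754.22 mGal
Free-air anomaly = 982552.884 − 983049.37 + (754.22) = 257.734 mGal
Bouguer slab correction = 0.04193 × 2.59 × 2444.0 = 265.42 mGal
Simple Bouguer anomaly = 257.734 − (265.42) = -7.686 mGal
Complete Bouguer anomaly = -7.686 + 2.28 = -5.406 mGal

-5.4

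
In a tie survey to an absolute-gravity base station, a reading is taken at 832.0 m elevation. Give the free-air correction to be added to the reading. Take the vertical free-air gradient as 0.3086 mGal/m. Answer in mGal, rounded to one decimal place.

256.8

Free-air correction = 0.3086 × 832.0 = 256.8 mGal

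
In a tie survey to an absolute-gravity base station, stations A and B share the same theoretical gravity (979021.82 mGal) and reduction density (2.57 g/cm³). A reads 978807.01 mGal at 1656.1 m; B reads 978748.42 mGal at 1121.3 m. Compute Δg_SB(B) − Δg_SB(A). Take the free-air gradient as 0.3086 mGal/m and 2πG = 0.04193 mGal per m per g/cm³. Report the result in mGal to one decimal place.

-166.0

Δg_SB(A) = 978807.01 − 979021.82 + 0.3086×1656.1 − 0.04193×2.57×1656.1 = 117.80 mGal
Δg_SB(B) = 978748.42 − 979021.82 + 0.3086×1121.3 − 0.04193×2.57×1121.3 = -48.20 mGal
Difference = -48.20 − (117.80) = -166.00 mGal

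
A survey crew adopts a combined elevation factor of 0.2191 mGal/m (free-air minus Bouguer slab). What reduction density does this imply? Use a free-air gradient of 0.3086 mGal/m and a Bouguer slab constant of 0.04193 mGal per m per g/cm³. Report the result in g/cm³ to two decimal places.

2.13

0.2191 = 0.3086 − 0.04193 × ρ
ρ = (0.3086 − 0.2191) / 0.04193 = 2.13 g/cm³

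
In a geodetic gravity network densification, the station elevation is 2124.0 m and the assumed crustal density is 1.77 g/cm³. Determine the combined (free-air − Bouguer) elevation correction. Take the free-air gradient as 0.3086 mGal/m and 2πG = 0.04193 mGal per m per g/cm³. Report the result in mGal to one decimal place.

Combined gradient = 0.3086 − 0.04193 × 1.77 = 0.2343839 mGal/m
Combined elevation correction = 0.2343839 × 2124.0 = 497.8 mGal

497.8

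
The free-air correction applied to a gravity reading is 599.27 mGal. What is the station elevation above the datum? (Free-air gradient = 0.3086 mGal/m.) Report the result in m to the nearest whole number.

h = 599.27 / 0.3086 = 1941.90 m

1942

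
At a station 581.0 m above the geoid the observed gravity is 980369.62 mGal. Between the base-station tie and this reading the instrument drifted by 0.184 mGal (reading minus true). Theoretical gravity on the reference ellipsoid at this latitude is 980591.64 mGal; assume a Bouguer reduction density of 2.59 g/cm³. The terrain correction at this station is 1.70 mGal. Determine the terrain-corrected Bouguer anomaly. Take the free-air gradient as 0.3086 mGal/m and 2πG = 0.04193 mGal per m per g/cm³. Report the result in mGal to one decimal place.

-104.3

Drift-corrected reading = 980369.62 − (0.184) = 980369.436 mGal
Free-air correction = 0.3086 × 581.0 = 179.30 mGal
Free-air anomaly = 980369.436 − 980591.64 + (179.30) = -42.904 mGal
Bouguer slab correction = 0.04193 × 2.59 × 581.0 = 63.10 mGal
Simple Bouguer anomaly = -42.904 − (63.10) = -106.004 mGal
Complete Bouguer anomaly = -106.004 + 1.70 = -104.304 mGal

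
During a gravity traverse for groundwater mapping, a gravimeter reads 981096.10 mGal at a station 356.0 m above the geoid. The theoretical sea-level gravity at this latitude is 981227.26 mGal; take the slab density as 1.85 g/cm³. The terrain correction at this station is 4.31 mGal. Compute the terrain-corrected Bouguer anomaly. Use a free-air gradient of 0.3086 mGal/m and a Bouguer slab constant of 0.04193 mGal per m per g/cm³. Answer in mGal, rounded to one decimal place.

-44.6

Free-air correction = 0.3086 × 356.0 = 109.86 mGal
Free-air anomaly = 981096.10 − 981227.26 + (109.86) = -21.30 mGal
Bouguer slab correction = 0.04193 × 1.85 × 356.0 = 27.62 mGal
Simple Bouguer anomaly = -21.30 − (27.62) = -48.92 mGal
Complete Bouguer anomaly = -48.92 + 4.31 = -44.61 mGal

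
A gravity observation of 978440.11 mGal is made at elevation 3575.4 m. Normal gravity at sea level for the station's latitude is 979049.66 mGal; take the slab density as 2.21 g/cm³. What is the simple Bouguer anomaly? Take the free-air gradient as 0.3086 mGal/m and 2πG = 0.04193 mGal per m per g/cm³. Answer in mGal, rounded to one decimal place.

162.5

Free-air correction = 0.3086 × 3575.4 = 1103.37 mGal
Free-air anomaly = 978440.11 − 979049.66 + (1103.37) = 493.82 mGal
Bouguer slab correction = 0.04193 × 2.21 × 3575.4 = 331.32 mGal
Simple Bouguer anomaly = 493.82 − (331.32) = 162.50 mGal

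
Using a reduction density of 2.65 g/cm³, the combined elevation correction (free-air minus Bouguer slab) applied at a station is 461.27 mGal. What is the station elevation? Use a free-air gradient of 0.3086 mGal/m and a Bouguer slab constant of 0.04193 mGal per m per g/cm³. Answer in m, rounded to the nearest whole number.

Combined gradient = 0.3086 − 0.04193 × 2.65 = 0.1974855 mGal/m
h = 461.27 / 0.1974855 = 2335.72 m

2336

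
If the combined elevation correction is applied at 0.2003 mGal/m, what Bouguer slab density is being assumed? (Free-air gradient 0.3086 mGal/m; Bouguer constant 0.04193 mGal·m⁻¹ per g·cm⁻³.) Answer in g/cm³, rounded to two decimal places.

0.2003 = 0.3086 − 0.04193 × ρ
ρ = (0.3086 − 0.2003) / 0.04193 = 2.58 g/cm³

2.58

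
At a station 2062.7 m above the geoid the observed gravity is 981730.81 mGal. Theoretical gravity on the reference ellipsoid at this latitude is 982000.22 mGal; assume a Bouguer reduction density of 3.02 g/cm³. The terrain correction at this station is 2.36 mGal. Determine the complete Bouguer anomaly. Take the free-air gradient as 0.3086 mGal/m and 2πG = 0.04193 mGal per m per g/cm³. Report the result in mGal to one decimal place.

108.3

Free-air correction = 0.3086 × 2062.7 = 636.55 mGal
Free-air anomaly = 981730.81 − 982000.22 + (636.55) = 367.14 mGal
Bouguer slab correction = 0.04193 × 3.02 × 2062.7 = 261.20 mGal
Simple Bouguer anomaly = 367.14 − (261.20) = 105.94 mGal
Complete Bouguer anomaly = 105.94 + 2.36 = 108.30 mGal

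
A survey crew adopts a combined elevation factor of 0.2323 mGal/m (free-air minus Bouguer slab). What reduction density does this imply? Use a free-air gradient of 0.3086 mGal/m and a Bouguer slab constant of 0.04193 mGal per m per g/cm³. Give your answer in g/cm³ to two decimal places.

1.82

0.2323 = 0.3086 − 0.04193 × ρ
ρ = (0.3086 − 0.2323) / 0.04193 = 1.82 g/cm³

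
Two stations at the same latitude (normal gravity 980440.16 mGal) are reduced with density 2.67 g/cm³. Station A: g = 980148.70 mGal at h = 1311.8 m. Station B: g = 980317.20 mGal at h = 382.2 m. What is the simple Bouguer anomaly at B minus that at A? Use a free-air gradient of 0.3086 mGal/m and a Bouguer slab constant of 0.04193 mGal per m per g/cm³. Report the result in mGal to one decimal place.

Δg_SB(A) = 980148.70 − 980440.16 + 0.3086×1311.8 − 0.04193×2.67×1311.8 = -33.50 mGal
Δg_SB(B) = 980317.20 − 980440.16 + 0.3086×382.2 − 0.04193×2.67×382.2 = -47.80 mGal
Difference = -47.80 − (-33.50) = -14.30 mGal

-14.3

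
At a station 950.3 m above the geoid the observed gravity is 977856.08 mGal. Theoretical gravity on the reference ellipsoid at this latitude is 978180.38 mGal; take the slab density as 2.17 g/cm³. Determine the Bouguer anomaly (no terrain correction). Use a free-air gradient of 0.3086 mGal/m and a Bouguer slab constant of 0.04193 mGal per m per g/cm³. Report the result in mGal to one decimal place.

Free-air correction = 0.3086 × 950.3 = 293.26 mGal
Free-air anomaly = 977856.08 − 978180.38 + (293.26) = -31.04 mGal
Bouguer slab correction = 0.04193 × 2.17 × 950.3 = 86.47 mGal
Simple Bouguer anomaly = -31.04 − (86.47) = -117.51 mGal

-117.5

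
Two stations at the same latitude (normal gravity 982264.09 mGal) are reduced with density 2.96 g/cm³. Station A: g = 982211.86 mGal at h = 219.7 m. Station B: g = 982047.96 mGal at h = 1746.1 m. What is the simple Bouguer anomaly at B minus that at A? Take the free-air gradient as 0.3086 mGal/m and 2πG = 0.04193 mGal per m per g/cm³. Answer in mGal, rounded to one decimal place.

117.7

Δg_SB(A) = 982211.86 − 982264.09 + 0.3086×219.7 − 0.04193×2.96×219.7 = -11.70 mGal
Δg_SB(B) = 982047.96 − 982264.09 + 0.3086×1746.1 − 0.04193×2.96×1746.1 = 106.00 mGal
Difference = 106.00 − (-11.70) = 117.70 mGal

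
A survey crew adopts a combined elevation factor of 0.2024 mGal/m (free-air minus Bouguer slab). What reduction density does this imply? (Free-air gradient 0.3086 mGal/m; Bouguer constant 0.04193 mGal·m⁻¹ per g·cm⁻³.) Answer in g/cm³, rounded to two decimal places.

2.53

0.2024 = 0.3086 − 0.04193 × ρ
ρ = (0.3086 − 0.2024) / 0.04193 = 2.53 g/cm³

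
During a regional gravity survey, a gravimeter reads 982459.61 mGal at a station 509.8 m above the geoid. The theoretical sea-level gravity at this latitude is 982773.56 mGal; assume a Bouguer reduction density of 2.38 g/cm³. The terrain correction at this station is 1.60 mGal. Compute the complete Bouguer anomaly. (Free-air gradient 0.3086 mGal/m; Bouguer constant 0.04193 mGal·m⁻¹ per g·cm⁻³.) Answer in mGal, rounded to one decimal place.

-205.9

Free-air correction = 0.3086 × 509.8 = 157.32 mGal
Free-air anomaly = 982459.61 − 982773.56 + (157.32) = -156.63 mGal
Bouguer slab correction = 0.04193 × 2.38 × 509.8 = 50.87 mGal
Simple Bouguer anomaly = -156.63 − (50.87) = -207.50 mGal
Complete Bouguer anomaly = -207.50 + 1.60 = -205.90 mGal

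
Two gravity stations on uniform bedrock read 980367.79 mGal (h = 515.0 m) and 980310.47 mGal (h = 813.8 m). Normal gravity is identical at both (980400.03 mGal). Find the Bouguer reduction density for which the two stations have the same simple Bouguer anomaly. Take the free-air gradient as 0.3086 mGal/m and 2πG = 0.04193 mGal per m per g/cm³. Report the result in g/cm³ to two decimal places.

Δg_obs = 980310.47 − 980367.79 = -57.32 mGal over Δh = 813.8 − 515.0 = 298.8 m
Equal Bouguer anomalies ⇒ Δg_obs + (0.3086 − 0.04193ρ)·Δh = 0
0.3086 − 0.04193ρ = −Δg_obs/Δh = 0.19183
ρ = (0.3086 − 0.19183) / 0.04193 = 2.78 g/cm³

2.78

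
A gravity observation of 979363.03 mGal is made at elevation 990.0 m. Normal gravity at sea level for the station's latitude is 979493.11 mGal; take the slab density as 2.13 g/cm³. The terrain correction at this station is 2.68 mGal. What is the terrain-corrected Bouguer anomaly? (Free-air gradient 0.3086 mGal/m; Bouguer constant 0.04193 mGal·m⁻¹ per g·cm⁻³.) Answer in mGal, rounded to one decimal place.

89.7

Free-air correction = 0.3086 × 990.0 = 305.51 mGal
Free-air anomaly = 979363.03 − 979493.11 + (305.51) = 175.43 mGal
Bouguer slab correction = 0.04193 × 2.13 × 990.0 = 88.42 mGal
Simple Bouguer anomaly = 175.43 − (88.42) = 87.01 mGal
Complete Bouguer anomaly = 87.01 + 2.68 = 89.69 mGal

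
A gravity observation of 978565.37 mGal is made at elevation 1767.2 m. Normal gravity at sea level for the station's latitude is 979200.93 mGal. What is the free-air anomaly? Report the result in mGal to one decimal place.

-90.2

Free-air correction = 0.3086 × 1767.2 = 545.36 mGal
Free-air anomaly = 978565.37 − 979200.93 + (545.36) = -90.20 mGal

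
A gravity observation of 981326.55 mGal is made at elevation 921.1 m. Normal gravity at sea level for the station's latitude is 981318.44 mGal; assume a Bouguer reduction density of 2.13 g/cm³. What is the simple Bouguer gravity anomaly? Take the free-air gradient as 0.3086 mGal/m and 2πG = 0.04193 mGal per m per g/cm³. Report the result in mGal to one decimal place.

210.1

Free-air correction = 0.3086 × 921.1 = 284.25 mGal
Free-air anomaly = 981326.55 − 981318.44 + (284.25) = 292.36 mGal
Bouguer slab correction = 0.04193 × 2.13 × 921.1 = 82.26 mGal
Simple Bouguer anomaly = 292.36 − (82.26) = 210.10 mGal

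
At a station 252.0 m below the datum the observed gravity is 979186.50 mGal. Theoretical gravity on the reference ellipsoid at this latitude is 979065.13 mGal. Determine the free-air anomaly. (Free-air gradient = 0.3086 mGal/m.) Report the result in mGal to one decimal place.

43.6

Free-air correction = 0.3086 × -252.0 = -77.77 mGal
Free-air anomaly = 979186.50 − 979065.13 + (-77.77) = 43.60 mGal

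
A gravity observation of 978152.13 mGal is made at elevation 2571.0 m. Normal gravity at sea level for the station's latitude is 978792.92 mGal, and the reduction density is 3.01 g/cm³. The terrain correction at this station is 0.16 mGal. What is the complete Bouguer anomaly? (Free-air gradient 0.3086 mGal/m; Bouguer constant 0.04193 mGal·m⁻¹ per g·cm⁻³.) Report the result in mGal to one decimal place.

Free-air correction = 0.3086 × 2571.0 = 793.41 mGal
Free-air anomaly = 978152.13 − 978792.92 + (793.41) = 152.62 mGal
Bouguer slab correction = 0.04193 × 3.01 × 2571.0 = 324.48 mGal
Simple Bouguer anomaly = 152.62 − (324.48) = -171.86 mGal
Complete Bouguer anomaly = -171.86 + 0.16 = -171.70 mGal

-171.7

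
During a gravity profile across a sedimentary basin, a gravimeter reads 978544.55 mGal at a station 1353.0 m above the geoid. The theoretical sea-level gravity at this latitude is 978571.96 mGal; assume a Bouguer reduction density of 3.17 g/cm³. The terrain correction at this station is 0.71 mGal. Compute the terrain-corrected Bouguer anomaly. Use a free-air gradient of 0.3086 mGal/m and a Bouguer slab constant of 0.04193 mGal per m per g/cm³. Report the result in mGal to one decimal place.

Free-air correction = 0.3086 × 1353.0 = 417.54 mGal
Free-air anomaly = 978544.55 − 978571.96 + (417.54) = 390.13 mGal
Bouguer slab correction = 0.04193 × 3.17 × 1353.0 = 179.84 mGal
Simple Bouguer anomaly = 390.13 − (179.84) = 210.29 mGal
Complete Bouguer anomaly = 210.29 + 0.71 = 211.00 mGal

211.0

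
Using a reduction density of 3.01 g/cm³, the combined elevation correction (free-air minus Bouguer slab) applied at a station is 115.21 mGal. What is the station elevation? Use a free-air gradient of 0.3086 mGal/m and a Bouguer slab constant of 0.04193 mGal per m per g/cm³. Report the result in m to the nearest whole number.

Combined gradient = 0.3086 − 0.04193 × 3.01 = 0.1823907 mGal/m
h = 115.21 / 0.1823907 = 631.67 m

632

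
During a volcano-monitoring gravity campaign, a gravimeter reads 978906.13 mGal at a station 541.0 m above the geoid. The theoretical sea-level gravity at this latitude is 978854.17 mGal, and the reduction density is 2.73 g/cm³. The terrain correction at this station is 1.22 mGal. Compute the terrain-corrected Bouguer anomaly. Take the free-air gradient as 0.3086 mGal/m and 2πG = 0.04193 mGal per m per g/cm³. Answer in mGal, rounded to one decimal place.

158.2

Free-air correction = 0.3086 × 541.0 = 166.95 mGal
Free-air anomaly = 978906.13 − 978854.17 + (166.95) = 218.91 mGal
Bouguer slab correction = 0.04193 × 2.73 × 541.0 = 61.93 mGal
Simple Bouguer anomaly = 218.91 − (61.93) = 156.98 mGal
Complete Bouguer anomaly = 156.98 + 1.22 = 158.20 mGal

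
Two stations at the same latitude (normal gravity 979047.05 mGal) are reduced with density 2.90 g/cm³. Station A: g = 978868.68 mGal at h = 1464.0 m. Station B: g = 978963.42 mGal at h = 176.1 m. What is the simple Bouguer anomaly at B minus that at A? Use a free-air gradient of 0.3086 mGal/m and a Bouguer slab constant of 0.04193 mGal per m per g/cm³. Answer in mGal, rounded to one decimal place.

Δg_SB(A) = 978868.68 − 979047.05 + 0.3086×1464.0 − 0.04193×2.90×1464.0 = 95.40 mGal
Δg_SB(B) = 978963.42 − 979047.05 + 0.3086×176.1 − 0.04193×2.90×176.1 = -50.70 mGal
Difference = -50.70 − (95.40) = -146.10 mGal

-146.1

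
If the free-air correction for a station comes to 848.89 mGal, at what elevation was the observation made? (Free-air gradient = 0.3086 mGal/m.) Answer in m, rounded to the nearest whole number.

2751

h = 848.89 / 0.3086 = 2750.78 m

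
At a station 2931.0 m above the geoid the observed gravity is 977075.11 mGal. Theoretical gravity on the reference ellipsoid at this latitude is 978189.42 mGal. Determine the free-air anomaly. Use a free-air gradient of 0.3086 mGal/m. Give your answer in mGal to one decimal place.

Free-air correction = 0.3086 × 2931.0 = 904.51 mGal
Free-air anomaly = 977075.11 − 978189.42 + (904.51) = -209.80 mGal

-209.8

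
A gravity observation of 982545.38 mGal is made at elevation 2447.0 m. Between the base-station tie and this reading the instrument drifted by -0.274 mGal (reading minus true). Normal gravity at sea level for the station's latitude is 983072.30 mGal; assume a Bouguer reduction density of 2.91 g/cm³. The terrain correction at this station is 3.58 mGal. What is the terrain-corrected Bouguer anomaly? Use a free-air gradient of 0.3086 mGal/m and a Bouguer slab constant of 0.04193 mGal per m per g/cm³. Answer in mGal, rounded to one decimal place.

Drift-corrected reading = 982545.38 − (-0.274) = 982545.654 mGal
Free-air correction = 0.3086 × 2447.0 = 755.14 mGal
Free-air anomaly = 982545.654 − 983072.30 + (755.14) = 228.494 mGal
Bouguer slab correction = 0.04193 × 2.91 × 2447.0 = 298.57 mGal
Simple Bouguer anomaly = 228.494 − (298.57) = -70.076 mGal
Complete Bouguer anomaly = -70.076 + 3.58 = -66.496 mGal

-66.5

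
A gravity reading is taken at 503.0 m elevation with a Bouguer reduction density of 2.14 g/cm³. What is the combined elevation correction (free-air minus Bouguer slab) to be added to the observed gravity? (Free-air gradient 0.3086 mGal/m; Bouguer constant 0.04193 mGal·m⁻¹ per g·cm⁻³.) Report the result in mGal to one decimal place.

Combined gradient = 0.3086 − 0.04193 × 2.14 = 0.2188698 mGal/m
Combined elevation correction = 0.2188698 × 503.0 = 110.1 mGal

110.1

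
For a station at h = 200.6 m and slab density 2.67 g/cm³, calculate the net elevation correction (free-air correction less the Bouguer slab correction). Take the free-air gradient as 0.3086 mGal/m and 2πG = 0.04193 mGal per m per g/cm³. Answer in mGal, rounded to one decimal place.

39.4

Combined gradient = 0.3086 − 0.04193 × 2.67 = 0.1966469 mGal/m
Combined elevation correction = 0.1966469 × 200.6 = 39.4 mGal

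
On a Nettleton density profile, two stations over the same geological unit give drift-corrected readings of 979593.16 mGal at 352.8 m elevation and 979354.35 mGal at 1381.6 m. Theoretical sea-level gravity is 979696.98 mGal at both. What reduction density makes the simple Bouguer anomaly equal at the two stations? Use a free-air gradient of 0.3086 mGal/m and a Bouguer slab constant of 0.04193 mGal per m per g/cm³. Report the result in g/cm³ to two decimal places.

Δg_obs = 979354.35 − 979593.16 = -238.81 mGal over Δh = 1381.6 − 352.8 = 1028.8 m
Equal Bouguer anomalies ⇒ Δg_obs + (0.3086 − 0.04193ρ)·Δh = 0
0.3086 − 0.04193ρ = −Δg_obs/Δh = 0.23212
ρ = (0.3086 − 0.23212) / 0.04193 = 1.82 g/cm³

1.82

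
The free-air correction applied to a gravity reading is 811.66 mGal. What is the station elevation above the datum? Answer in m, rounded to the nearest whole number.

2630

h = 811.66 / 0.3086 = 2630.14 m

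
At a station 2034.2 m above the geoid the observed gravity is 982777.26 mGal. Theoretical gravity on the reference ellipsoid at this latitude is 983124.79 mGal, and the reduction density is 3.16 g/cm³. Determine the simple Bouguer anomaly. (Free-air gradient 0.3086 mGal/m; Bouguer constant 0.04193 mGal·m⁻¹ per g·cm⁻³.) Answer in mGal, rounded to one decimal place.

Free-air correction = 0.3086 × 2034.2 = 627.75 mGal
Free-air anomaly = 982777.26 − 983124.79 + (627.75) = 280.22 mGal
Bouguer slab correction = 0.04193 × 3.16 × 2034.2 = 269.53 mGal
Simple Bouguer anomaly = 280.22 − (269.53) = 10.69 mGal

10.7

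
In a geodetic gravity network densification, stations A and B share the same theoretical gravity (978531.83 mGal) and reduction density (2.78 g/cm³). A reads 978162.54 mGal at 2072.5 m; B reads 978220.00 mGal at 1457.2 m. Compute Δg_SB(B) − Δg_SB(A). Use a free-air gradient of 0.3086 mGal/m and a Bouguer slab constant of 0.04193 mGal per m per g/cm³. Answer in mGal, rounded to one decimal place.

Δg_SB(A) = 978162.54 − 978531.83 + 0.3086×2072.5 − 0.04193×2.78×2072.5 = 28.70 mGal
Δg_SB(B) = 978220.00 − 978531.83 + 0.3086×1457.2 − 0.04193×2.78×1457.2 = -32.00 mGal
Difference = -32.00 − (28.70) = -60.70 mGal

-60.7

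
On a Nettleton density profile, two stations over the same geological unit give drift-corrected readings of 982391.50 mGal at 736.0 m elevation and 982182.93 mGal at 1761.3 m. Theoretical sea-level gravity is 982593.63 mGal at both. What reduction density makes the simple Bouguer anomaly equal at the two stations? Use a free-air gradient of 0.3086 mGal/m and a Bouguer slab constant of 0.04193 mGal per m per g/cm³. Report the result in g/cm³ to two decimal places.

2.51

Δg_obs = 982182.93 − 982391.50 = -208.57 mGal over Δh = 1761.3 − 736.0 = 1025.3 m
Equal Bouguer anomalies ⇒ Δg_obs + (0.3086 − 0.04193ρ)·Δh = 0
0.3086 − 0.04193ρ = −Δg_obs/Δh = 0.20342
ρ = (0.3086 − 0.20342) / 0.04193 = 2.51 g/cm³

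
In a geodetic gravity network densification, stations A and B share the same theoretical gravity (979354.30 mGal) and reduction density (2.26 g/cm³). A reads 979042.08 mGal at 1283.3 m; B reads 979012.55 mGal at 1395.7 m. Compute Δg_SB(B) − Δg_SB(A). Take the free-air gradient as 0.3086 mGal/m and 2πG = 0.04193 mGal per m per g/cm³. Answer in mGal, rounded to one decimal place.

-5.5

Δg_SB(A) = 979042.08 − 979354.30 + 0.3086×1283.3 − 0.04193×2.26×1283.3 = -37.80 mGal
Δg_SB(B) = 979012.55 − 979354.30 + 0.3086×1395.7 − 0.04193×2.26×1395.7 = -43.30 mGal
Difference = -43.30 − (-37.80) = -5.50 mGal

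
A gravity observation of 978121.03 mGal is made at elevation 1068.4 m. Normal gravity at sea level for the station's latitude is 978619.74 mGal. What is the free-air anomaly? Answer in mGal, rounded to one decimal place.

Free-air correction = 0.3086 × 1068.4 = 329.71 mGal
Free-air anomaly = 978121.03 − 978619.74 + (329.71) = -169.00 mGal

-169.0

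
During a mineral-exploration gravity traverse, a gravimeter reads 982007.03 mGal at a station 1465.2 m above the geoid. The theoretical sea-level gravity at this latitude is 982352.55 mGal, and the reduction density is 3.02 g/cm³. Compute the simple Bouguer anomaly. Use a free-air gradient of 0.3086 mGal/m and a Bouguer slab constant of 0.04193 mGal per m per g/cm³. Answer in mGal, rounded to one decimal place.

-78.9

Free-air correction = 0.3086 × 1465.2 = 452.16 mGal
Free-air anomaly = 982007.03 − 982352.55 + (452.16) = 106.64 mGal
Bouguer slab correction = 0.04193 × 3.02 × 1465.2 = 185.54 mGal
Simple Bouguer anomaly = 106.64 − (185.54) = -78.90 mGal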